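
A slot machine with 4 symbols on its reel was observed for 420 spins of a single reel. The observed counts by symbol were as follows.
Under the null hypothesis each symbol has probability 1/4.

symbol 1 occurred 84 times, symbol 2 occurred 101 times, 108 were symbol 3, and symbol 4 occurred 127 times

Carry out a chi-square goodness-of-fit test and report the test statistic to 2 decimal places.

9.05

Expected count for each of the 4 categories: 420/4 = 105.
χ² = (84−105)²/105 + (101−105)²/105 + (108−105)²/105 + (127−105)²/105
   = 4.200 + 0.152 + 0.086 + 4.610
Sum = 9.05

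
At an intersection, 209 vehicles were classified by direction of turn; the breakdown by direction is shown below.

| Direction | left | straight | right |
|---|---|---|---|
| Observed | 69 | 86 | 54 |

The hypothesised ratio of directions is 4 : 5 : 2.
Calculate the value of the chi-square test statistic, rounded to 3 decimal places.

8.234

Ratio total = 11. Expected counts: 209×4/11 = 76, 209×5/11 = 95, 209×2/11 = 38.
left: (69 − 76)²/76 = 49/76 = 0.6447
straight: (86 − 95)²/95 = 81/95 = 0.8526
right: (54 − 38)²/38 = 256/38 = 6.7368
Sum = 8.234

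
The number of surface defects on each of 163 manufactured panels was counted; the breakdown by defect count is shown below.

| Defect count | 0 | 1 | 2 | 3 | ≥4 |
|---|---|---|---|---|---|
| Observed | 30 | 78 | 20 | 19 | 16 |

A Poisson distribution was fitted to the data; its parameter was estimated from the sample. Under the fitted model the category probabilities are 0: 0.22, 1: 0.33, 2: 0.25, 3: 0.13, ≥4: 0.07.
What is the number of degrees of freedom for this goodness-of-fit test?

3

There are k = 5 categories and 1 parameter estimated from the data, so df = 5 − 1 − 1 = 3.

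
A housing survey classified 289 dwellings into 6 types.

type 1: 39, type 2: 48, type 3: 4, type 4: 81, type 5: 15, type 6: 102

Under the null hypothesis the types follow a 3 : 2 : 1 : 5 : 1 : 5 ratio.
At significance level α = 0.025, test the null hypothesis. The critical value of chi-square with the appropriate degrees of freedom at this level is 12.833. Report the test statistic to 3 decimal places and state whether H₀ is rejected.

22.353; reject

Ratio total = 17. Expected counts: 289×3/17 = 51, 289×2/17 = 34, 289×1/17 = 17, 289×5/17 = 85, 289×1/17 = 17, 289×5/17 = 85.
cat         O        E   (O−E)²/E
type 1     39       51     2.8235
type 2     48       34     5.7647
type 3      4       17     9.9412
type 4     81       85     0.1882
type 5     15       17     0.2353
type 6    102       85     3.4000
Sum = 22.353
df = 5. Since 22.353 > 12.833, we reject H₀.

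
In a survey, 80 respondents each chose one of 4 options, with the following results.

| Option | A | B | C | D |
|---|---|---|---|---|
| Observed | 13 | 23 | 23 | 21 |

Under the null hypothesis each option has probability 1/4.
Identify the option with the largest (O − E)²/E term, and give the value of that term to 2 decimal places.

Under H₀ each category has probability 1/4, so each expected count is 80/4 = 20.
cat         O        E   (O−E)²/E
A          13       20      2.450
B          23       20      0.450
C          23       20      0.450
D          21       20      0.050
The largest term is for A: 2.45.

A, 2.45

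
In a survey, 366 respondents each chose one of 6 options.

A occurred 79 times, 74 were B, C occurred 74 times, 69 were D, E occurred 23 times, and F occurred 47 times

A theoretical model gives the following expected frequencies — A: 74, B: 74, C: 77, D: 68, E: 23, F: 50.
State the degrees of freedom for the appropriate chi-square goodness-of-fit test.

5

There are k = 6 categories and no parameters were estimated from the data, so df = 6 − 1 = 5.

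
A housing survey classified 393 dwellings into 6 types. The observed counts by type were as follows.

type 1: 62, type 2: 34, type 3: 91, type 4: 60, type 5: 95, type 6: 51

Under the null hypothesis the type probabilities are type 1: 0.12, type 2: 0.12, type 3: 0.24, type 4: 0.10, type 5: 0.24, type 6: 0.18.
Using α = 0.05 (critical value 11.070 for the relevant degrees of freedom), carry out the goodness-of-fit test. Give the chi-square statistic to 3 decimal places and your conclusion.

Expected counts E_i = n·p_i: 393×0.12 = 47.16, 393×0.12 = 47.16, 393×0.24 = 94.32, 393×0.10 = 39.3, 393×0.24 = 94.32, 393×0.18 = 70.74.
χ² = (62−47.16)²/47.16 + (34−47.16)²/47.16 + (91−94.32)²/94.32 + (60−39.3)²/39.3 + (95−94.32)²/94.32 + (51−70.74)²/70.74
   = 4.6698 + 3.6723 + 0.1169 + 10.9031 + 0.0049 + 5.5084
Sum = 24.875
df = 5. Since 24.875 > 11.070, we reject H₀.

24.875; reject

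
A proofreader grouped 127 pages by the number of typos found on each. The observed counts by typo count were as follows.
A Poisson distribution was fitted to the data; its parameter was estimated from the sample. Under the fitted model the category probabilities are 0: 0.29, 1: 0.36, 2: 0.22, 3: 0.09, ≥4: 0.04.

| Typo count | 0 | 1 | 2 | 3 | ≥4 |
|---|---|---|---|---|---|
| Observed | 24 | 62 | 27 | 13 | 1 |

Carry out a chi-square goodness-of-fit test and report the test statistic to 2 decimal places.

13.79

Expected counts E_i = n·p_i: 127×0.29 = 36.83, 127×0.36 = 45.72, 127×0.22 = 27.94, 127×0.09 = 11.43, 127×0.04 = 5.08.
χ² = (24−36.83)²/36.83 + (62−45.72)²/45.72 + (27−27.94)²/27.94 + (13−11.43)²/11.43 + (1−5.08)²/5.08
   = 4.469 + 5.797 + 0.032 + 0.216 + 3.277
Sum = 13.79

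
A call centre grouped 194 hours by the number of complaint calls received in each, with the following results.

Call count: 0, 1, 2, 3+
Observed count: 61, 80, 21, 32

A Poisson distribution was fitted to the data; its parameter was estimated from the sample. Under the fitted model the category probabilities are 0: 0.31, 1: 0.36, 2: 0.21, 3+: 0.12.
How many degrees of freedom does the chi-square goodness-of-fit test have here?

2

There are k = 4 categories and 1 parameter estimated from the data, so df = 4 − 1 − 1 = 2.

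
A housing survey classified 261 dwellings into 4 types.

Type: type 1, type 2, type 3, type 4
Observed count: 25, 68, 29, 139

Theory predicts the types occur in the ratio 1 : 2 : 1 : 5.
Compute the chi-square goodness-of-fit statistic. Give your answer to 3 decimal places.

Ratio total = 9. Expected counts: 261×1/9 = 29, 261×2/9 = 58, 261×1/9 = 29, 261×5/9 = 145.
cat         O        E   (O−E)²/E
type 1     25       29     0.5517
type 2     68       58     1.7241
type 3     29       29     0.0000
type 4    139      145     0.2483
Sum = 2.524

2.524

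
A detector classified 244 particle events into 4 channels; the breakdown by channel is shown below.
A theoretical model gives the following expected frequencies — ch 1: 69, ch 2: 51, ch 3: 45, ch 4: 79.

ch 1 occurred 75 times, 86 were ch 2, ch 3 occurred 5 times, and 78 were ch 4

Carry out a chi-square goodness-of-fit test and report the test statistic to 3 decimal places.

60.110

χ² = (75−69)²/69 + (86−51)²/51 + (5−45)²/45 + (78−79)²/79
   = 0.5217 + 24.0196 + 35.5556 + 0.0127
Sum = 60.110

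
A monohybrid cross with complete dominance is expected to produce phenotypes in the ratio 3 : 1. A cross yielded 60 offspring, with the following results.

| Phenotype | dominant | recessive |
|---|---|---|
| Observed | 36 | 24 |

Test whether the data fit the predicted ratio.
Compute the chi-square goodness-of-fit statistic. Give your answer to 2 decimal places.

Ratio total = 4. Expected counts: 60×3/4 = 45, 60×1/4 = 15.
dominant: (36 − 45)²/45 = 81/45 = 1.800
recessive: (24 − 15)²/15 = 81/15 = 5.400
Sum = 7.20

7.20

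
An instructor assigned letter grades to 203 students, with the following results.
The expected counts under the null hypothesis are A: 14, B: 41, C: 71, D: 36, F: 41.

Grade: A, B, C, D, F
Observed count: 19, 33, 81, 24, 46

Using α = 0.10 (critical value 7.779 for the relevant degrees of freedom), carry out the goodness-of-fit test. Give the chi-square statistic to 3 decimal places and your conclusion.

9.365; reject

χ² = (19−14)²/14 + (33−41)²/41 + (81−71)²/71 + (24−36)²/36 + (46−41)²/41
   = 1.7857 + 1.5610 + 1.4085 + 4.0000 + 0.6098
Sum = 9.365
df = 4. Since 9.365 > 7.779, we reject H₀.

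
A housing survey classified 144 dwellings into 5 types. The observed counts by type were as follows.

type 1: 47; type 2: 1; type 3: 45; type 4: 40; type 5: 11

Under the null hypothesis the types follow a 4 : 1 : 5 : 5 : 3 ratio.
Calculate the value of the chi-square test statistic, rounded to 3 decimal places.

Ratio total = 18. Expected counts: 144×4/18 = 32, 144×1/18 = 8, 144×5/18 = 40, 144×5/18 = 40, 144×3/18 = 24.
χ² = (47−32)²/32 + (1−8)²/8 + (45−40)²/40 + (40−40)²/40 + (11−24)²/24
   = 7.0313 + 6.1250 + 0.6250 + 0.0000 + 7.0417
Sum = 20.823

20.823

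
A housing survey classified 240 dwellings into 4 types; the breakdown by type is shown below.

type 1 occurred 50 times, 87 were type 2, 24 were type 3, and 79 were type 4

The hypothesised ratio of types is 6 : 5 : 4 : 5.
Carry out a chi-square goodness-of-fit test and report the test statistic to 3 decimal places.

36.889

Ratio total = 20. Expected counts: 240×6/20 = 72, 240×5/20 = 60, 240×4/20 = 48, 240×5/20 = 60.
χ² = (50−72)²/72 + (87−60)²/60 + (24−48)²/48 + (79−60)²/60
   = 6.7222 + 12.1500 + 12.0000 + 6.0167
Sum = 36.889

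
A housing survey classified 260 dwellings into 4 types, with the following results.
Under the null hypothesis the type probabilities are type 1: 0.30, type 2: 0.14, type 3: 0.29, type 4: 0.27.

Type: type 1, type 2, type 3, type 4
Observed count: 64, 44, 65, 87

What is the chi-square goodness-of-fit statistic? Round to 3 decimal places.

Expected counts E_i = n·p_i: 260×0.30 = 78, 260×0.14 = 36.4, 260×0.29 = 75.4, 260×0.27 = 70.2.
cat         O        E   (O−E)²/E
type 1     64       78     2.5128
type 2     44     36.4     1.5868
type 3     65     75.4     1.4345
type 4     87     70.2     4.0205
Sum = 9.555

9.555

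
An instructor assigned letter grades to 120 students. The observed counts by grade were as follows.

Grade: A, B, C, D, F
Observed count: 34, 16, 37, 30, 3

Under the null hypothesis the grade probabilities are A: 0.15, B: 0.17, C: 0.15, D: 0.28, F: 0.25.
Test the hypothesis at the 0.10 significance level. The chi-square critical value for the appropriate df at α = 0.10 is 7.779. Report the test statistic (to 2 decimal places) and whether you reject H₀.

59.91; reject

Expected counts E_i = n·p_i: 120×0.15 = 18, 120×0.17 = 20.4, 120×0.15 = 18, 120×0.28 = 33.6, 120×0.25 = 30.
A: (34 − 18)²/18 = 256/18 = 14.222
B: (16 − 20.4)²/20.4 = 19.36/20.4 = 0.949
C: (37 − 18)²/18 = 361/18 = 20.056
D: (30 − 33.6)²/33.6 = 12.96/33.6 = 0.386
F: (3 − 30)²/30 = 729/30 = 24.300
Sum = 59.91
df = 4. Since 59.91 > 7.779, we reject H₀.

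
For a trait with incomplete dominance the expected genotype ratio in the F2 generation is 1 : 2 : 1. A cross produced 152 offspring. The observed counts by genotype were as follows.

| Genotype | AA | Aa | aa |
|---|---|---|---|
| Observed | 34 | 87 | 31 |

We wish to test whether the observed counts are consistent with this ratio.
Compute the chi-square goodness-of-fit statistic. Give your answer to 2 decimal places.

Ratio total = 4. Expected counts: 152×1/4 = 38, 152×2/4 = 76, 152×1/4 = 38.
cat         O        E   (O−E)²/E
AA         34       38      0.421
Aa         87       76      1.592
aa         31       38      1.289
Sum = 3.30

3.30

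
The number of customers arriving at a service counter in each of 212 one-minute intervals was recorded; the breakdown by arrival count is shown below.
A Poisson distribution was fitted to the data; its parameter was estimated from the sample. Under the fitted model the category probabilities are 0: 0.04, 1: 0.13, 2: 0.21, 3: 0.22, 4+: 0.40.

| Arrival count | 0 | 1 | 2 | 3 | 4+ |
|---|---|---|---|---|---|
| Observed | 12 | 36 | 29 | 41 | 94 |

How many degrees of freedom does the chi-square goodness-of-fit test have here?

There are k = 5 categories and 1 parameter estimated from the data, so df = 5 − 1 − 1 = 3.

3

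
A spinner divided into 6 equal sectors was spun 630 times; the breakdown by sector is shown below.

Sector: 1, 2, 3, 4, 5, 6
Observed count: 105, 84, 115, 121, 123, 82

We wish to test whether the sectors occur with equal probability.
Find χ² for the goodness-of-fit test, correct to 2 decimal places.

15.71

Expected count for each of the 6 categories: 630/6 = 105.
cat         O        E   (O−E)²/E
1         105      105      0.000
2          84      105      4.200
3         115      105      0.952
4         121      105      2.438
5         123      105      3.086
6          82      105      5.038
Sum = 15.71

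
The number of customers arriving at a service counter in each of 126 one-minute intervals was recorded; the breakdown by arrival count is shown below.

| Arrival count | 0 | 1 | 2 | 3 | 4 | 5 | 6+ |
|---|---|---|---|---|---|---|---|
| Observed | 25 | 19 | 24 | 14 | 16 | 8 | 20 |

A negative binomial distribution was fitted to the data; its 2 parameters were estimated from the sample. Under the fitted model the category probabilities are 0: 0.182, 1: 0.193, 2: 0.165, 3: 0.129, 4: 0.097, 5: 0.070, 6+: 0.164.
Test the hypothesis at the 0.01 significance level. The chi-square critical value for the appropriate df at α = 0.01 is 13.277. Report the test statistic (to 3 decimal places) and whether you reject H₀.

Expected counts E_i = n·p_i: 126×0.182 = 22.932, 126×0.193 = 24.318, 126×0.165 = 20.79, 126×0.129 = 16.254, 126×0.097 = 12.222, 126×0.070 = 8.82, 126×0.164 = 20.664.
cat         O        E   (O−E)²/E
0          25   22.932     0.1865
1          19   24.318     1.1630
2          24    20.79     0.4956
3          14   16.254     0.3126
4          16   12.222     1.1678
5           8     8.82     0.0762
6+         20   20.664     0.0213
Sum = 3.423
df = 4. Since 3.423 < 13.277, we do not reject H₀.

3.423; do not reject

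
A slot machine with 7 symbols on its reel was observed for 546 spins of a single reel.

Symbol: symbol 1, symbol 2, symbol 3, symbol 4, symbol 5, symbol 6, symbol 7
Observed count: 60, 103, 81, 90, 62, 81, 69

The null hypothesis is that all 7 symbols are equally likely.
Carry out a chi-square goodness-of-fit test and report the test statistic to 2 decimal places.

18.56

Expected count for each of the 7 categories: 546/7 = 78.
symbol 1: (60 − 78)²/78 = 324/78 = 4.154
symbol 2: (103 − 78)²/78 = 625/78 = 8.013
symbol 3: (81 − 78)²/78 = 9/78 = 0.115
symbol 4: (90 − 78)²/78 = 144/78 = 1.846
symbol 5: (62 − 78)²/78 = 256/78 = 3.282
symbol 6: (81 − 78)²/78 = 9/78 = 0.115
symbol 7: (69 − 78)²/78 = 81/78 = 1.038
Sum = 18.56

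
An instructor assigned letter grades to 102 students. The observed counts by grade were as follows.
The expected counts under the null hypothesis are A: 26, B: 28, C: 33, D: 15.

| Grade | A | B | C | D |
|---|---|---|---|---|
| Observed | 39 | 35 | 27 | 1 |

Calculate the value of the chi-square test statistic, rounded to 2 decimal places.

χ² = (39−26)²/26 + (35−28)²/28 + (27−33)²/33 + (1−15)²/15
   = 6.500 + 1.750 + 1.091 + 13.067
Sum = 22.41

22.41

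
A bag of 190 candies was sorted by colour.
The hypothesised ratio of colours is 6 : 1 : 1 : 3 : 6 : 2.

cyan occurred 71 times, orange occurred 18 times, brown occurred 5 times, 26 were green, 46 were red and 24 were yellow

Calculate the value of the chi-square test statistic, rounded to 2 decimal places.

15.52

Ratio total = 19. Expected counts: 190×6/19 = 60, 190×1/19 = 10, 190×1/19 = 10, 190×3/19 = 30, 190×6/19 = 60, 190×2/19 = 20.
cat         O        E   (O−E)²/E
cyan       71       60      2.017
orange     18       10      6.400
brown       5       10      2.500
green      26       30      0.533
red        46       60      3.267
yellow     24       20      0.800
Sum = 15.52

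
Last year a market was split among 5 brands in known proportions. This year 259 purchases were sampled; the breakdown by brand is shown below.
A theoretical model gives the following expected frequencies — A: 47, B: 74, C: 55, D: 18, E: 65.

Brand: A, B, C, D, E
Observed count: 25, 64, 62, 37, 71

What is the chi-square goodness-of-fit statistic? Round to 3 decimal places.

χ² = (25−47)²/47 + (64−74)²/74 + (62−55)²/55 + (37−18)²/18 + (71−65)²/65
   = 10.2979 + 1.3514 + 0.8909 + 20.0556 + 0.5538
Sum = 33.150

33.150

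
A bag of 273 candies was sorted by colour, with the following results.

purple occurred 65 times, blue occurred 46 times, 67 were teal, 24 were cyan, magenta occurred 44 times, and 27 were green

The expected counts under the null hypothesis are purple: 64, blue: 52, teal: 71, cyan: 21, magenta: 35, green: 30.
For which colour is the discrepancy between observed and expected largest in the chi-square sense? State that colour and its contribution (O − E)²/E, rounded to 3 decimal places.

cat          O        E   (O−E)²/E
purple      65       64     0.0156
blue        46       52     0.6923
teal        67       71     0.2254
cyan        24       21     0.4286
magenta     44       35     2.3143
green       27       30     0.3000
The largest term is for magenta: 2.314.

magenta, 2.314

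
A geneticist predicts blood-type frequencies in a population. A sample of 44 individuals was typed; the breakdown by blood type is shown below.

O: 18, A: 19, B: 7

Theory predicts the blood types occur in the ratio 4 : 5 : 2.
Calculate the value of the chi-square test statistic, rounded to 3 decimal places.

0.425

Ratio total = 11. Expected counts: 44×4/11 = 16, 44×5/11 = 20, 44×2/11 = 8.
cat         O        E   (O−E)²/E
O          18       16     0.2500
A          19       20     0.0500
B           7        8     0.1250
Sum = 0.425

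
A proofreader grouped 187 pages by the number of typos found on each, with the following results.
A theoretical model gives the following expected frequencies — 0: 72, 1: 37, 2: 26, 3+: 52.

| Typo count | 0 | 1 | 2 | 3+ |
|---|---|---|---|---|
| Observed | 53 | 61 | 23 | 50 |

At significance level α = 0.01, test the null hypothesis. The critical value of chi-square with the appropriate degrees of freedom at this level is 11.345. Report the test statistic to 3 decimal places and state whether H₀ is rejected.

21.005; reject

cat         O        E   (O−E)²/E
0          53       72     5.0139
1          61       37    15.5676
2          23       26     0.3462
3+         50       52     0.0769
Sum = 21.005
df = 3. Since 21.005 > 11.345, we reject H₀.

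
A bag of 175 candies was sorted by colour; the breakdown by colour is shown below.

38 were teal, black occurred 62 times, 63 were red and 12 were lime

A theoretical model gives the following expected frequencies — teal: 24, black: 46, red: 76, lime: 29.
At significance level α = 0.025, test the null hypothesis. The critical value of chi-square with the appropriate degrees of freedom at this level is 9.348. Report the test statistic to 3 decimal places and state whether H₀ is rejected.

teal: (38 − 24)²/24 = 196/24 = 8.1667
black: (62 − 46)²/46 = 256/46 = 5.5652
red: (63 − 76)²/76 = 169/76 = 2.2237
lime: (12 − 29)²/29 = 289/29 = 9.9655
Sum = 25.921
df = 3. Since 25.921 > 9.348, we reject H₀.

25.921; reject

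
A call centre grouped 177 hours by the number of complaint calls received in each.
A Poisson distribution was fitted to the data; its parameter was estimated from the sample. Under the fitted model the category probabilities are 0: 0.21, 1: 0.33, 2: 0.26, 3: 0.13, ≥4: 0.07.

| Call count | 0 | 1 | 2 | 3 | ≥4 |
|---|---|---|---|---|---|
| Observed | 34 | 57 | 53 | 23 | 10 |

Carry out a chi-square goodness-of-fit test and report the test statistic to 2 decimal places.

1.82

Expected counts E_i = n·p_i: 177×0.21 = 37.17, 177×0.33 = 58.41, 177×0.26 = 46.02, 177×0.13 = 23.01, 177×0.07 = 12.39.
cat         O        E   (O−E)²/E
0          34    37.17      0.270
1          57    58.41      0.034
2          53    46.02      1.059
3          23    23.01      0.000
≥4         10    12.39      0.461
Sum = 1.82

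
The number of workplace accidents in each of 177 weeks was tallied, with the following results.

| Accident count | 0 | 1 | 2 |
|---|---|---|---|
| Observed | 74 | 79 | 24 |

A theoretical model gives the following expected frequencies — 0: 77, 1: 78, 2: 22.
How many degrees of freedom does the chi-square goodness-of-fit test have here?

There are k = 3 categories and no parameters were estimated from the data, so df = 3 − 1 = 2.

2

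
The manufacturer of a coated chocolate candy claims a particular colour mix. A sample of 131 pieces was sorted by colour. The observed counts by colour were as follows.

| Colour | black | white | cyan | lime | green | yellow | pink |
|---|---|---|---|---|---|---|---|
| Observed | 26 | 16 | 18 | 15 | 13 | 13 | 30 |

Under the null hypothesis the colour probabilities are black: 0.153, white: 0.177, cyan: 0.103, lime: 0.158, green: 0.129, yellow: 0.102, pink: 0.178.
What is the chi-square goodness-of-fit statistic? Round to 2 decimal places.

9.90

Expected counts E_i = n·p_i: 131×0.153 = 20.043, 131×0.177 = 23.187, 131×0.103 = 13.493, 131×0.158 = 20.698, 131×0.129 = 16.899, 131×0.102 = 13.362, 131×0.178 = 23.318.
χ² = (26−20.043)²/20.043 + (16−23.187)²/23.187 + (18−13.493)²/13.493 + (15−20.698)²/20.698 + (13−16.899)²/16.899 + (13−13.362)²/13.362 + (30−23.318)²/23.318
   = 1.770 + 2.228 + 1.505 + 1.569 + 0.900 + 0.010 + 1.915
Sum = 9.90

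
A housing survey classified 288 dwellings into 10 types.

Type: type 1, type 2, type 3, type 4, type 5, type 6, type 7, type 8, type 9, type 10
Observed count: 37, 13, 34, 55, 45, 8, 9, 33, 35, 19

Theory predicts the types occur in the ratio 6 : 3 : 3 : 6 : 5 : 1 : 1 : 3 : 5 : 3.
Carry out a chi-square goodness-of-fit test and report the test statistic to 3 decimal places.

18.542

Ratio total = 36. Expected counts: 288×6/36 = 48, 288×3/36 = 24, 288×3/36 = 24, 288×6/36 = 48, 288×5/36 = 40, 288×1/36 = 8, 288×1/36 = 8, 288×3/36 = 24, 288×5/36 = 40, 288×3/36 = 24.
type 1: (37 − 48)²/48 = 121/48 = 2.5208
type 2: (13 − 24)²/24 = 121/24 = 5.0417
type 3: (34 − 24)²/24 = 100/24 = 4.1667
type 4: (55 − 48)²/48 = 49/48 = 1.0208
type 5: (45 − 40)²/40 = 25/40 = 0.6250
type 6: (8 − 8)²/8 = 0/8 = 0.0000
type 7: (9 − 8)²/8 = 1/8 = 0.1250
type 8: (33 − 24)²/24 = 81/24 = 3.3750
type 9: (35 − 40)²/40 = 25/40 = 0.6250
type 10: (19 − 24)²/24 = 25/24 = 1.0417
Sum = 18.542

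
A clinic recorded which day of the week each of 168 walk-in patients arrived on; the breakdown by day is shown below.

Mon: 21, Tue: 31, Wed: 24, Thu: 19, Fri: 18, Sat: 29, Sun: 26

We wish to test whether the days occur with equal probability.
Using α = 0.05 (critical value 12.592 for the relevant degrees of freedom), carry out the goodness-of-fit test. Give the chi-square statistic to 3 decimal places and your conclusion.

6.167; do not reject

Expected count for each of the 7 categories: 168/7 = 24.
χ² = (21−24)²/24 + (31−24)²/24 + (24−24)²/24 + (19−24)²/24 + (18−24)²/24 + (29−24)²/24 + (26−24)²/24
   = 0.3750 + 2.0417 + 0.0000 + 1.0417 + 1.5000 + 1.0417 + 0.1667
Sum = 6.167
df = 6. Since 6.167 < 12.592, we do not reject H₀.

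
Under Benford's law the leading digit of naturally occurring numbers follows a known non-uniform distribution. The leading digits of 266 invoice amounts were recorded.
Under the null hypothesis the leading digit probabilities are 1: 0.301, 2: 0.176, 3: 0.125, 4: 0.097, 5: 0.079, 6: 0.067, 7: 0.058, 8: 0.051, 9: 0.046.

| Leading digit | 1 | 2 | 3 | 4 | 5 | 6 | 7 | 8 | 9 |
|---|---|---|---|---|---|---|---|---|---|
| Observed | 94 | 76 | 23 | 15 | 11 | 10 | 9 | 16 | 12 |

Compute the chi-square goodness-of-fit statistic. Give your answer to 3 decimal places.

39.624

Expected counts E_i = n·p_i: 266×0.301 = 80.066, 266×0.176 = 46.816, 266×0.125 = 33.25, 266×0.097 = 25.802, 266×0.079 = 21.014, 266×0.067 = 17.822, 266×0.058 = 15.428, 266×0.051 = 13.566, 266×0.046 = 12.236.
1: (94 − 80.066)²/80.066 = 194.156356/80.066 = 2.4250
2: (76 − 46.816)²/46.816 = 851.705856/46.816 = 18.1926
3: (23 − 33.25)²/33.25 = 105.0625/33.25 = 3.1598
4: (15 − 25.802)²/25.802 = 116.683204/25.802 = 4.5223
5: (11 − 21.014)²/21.014 = 100.280196/21.014 = 4.7721
6: (10 − 17.822)²/17.822 = 61.183684/17.822 = 3.4330
7: (9 − 15.428)²/15.428 = 41.319184/15.428 = 2.6782
8: (16 − 13.566)²/13.566 = 5.924356/13.566 = 0.4367
9: (12 − 12.236)²/12.236 = 0.055696/12.236 = 0.0046
Sum = 39.624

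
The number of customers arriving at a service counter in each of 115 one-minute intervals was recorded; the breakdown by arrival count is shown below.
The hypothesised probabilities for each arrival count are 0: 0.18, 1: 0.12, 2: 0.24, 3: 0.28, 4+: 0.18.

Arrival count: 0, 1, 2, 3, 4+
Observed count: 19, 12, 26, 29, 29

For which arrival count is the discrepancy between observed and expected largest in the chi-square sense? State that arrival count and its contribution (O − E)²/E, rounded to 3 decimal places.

4+, 3.328

Expected counts E_i = n·p_i: 115×0.18 = 20.7, 115×0.12 = 13.8, 115×0.24 = 27.6, 115×0.28 = 32.2, 115×0.18 = 20.7.
0: (19 − 20.7)²/20.7 = 2.89/20.7 = 0.1396
1: (12 − 13.8)²/13.8 = 3.24/13.8 = 0.2348
2: (26 − 27.6)²/27.6 = 2.56/27.6 = 0.0928
3: (29 − 32.2)²/32.2 = 10.24/32.2 = 0.3180
4+: (29 − 20.7)²/20.7 = 68.89/20.7 = 3.3280
The largest term is for 4+: 3.328.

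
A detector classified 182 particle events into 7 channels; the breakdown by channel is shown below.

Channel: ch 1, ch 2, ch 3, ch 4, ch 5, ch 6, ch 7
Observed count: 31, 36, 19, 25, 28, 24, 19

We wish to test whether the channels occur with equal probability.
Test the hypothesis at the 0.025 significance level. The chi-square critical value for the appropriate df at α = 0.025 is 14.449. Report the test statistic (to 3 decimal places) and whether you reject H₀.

Expected count for each of the 7 categories: 182/7 = 26.
cat         O        E   (O−E)²/E
ch 1       31       26     0.9615
ch 2       36       26     3.8462
ch 3       19       26     1.8846
ch 4       25       26     0.0385
ch 5       28       26     0.1538
ch 6       24       26     0.1538
ch 7       19       26     1.8846
Sum = 8.923
df = 6. Since 8.923 < 14.449, we do not reject H₀.

8.923; do not reject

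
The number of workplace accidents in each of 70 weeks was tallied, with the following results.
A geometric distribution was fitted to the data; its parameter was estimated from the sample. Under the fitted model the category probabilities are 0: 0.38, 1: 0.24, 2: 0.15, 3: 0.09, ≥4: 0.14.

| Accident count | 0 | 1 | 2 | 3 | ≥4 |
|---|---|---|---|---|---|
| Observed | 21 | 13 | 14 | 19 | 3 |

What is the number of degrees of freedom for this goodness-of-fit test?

3

There are k = 5 categories and 1 parameter estimated from the data, so df = 5 − 1 − 1 = 3.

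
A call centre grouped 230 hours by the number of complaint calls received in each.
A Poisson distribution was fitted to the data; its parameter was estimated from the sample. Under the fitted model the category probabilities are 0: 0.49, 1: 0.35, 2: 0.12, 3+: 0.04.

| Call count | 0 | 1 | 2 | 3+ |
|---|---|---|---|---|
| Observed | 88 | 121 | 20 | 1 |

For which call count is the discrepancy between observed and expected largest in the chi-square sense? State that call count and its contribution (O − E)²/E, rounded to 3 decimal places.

1, 20.376

Expected counts E_i = n·p_i: 230×0.49 = 112.7, 230×0.35 = 80.5, 230×0.12 = 27.6, 230×0.04 = 9.2.
cat         O        E   (O−E)²/E
0          88    112.7     5.4134
1         121     80.5    20.3758
2          20     27.6     2.0928
3+          1      9.2     7.3087
The largest term is for 1: 20.376.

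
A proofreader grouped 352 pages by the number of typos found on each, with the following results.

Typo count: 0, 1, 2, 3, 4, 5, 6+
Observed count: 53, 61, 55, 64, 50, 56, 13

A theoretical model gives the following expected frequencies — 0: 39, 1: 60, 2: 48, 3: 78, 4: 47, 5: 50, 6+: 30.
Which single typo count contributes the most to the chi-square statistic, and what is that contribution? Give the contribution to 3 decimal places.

6+, 9.633

cat         O        E   (O−E)²/E
0          53       39     5.0256
1          61       60     0.0167
2          55       48     1.0208
3          64       78     2.5128
4          50       47     0.1915
5          56       50     0.7200
6+         13       30     9.6333
The largest term is for 6+: 9.633.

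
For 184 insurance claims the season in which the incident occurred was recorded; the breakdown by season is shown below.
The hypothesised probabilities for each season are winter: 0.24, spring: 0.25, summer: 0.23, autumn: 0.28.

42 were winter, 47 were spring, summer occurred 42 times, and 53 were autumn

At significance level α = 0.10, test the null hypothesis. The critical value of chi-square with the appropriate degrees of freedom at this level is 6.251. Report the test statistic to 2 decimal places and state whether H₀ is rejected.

Expected counts E_i = n·p_i: 184×0.24 = 44.16, 184×0.25 = 46, 184×0.23 = 42.32, 184×0.28 = 51.52.
χ² = (42−44.16)²/44.16 + (47−46)²/46 + (42−42.32)²/42.32 + (53−51.52)²/51.52
   = 0.106 + 0.022 + 0.002 + 0.043
Sum = 0.17
df = 3. Since 0.17 < 6.251, we do not reject H₀.

0.17; do not reject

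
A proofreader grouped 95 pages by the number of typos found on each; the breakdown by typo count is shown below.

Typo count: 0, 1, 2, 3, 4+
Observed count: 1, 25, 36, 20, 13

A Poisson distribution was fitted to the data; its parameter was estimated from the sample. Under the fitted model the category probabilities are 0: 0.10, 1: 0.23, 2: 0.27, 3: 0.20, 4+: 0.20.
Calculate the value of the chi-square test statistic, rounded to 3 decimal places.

Expected counts E_i = n·p_i: 95×0.10 = 9.5, 95×0.23 = 21.85, 95×0.27 = 25.65, 95×0.20 = 19, 95×0.20 = 19.
χ² = (1−9.5)²/9.5 + (25−21.85)²/21.85 + (36−25.65)²/25.65 + (20−19)²/19 + (13−19)²/19
   = 7.6053 + 0.4541 + 4.1763 + 0.0526 + 1.8947
Sum = 14.183

14.183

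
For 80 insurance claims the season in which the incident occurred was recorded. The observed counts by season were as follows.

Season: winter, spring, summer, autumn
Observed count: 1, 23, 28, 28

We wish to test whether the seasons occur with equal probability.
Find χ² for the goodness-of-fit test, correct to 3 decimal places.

Expected count for each of the 4 categories: 80/4 = 20.
cat         O        E   (O−E)²/E
winter      1       20    18.0500
spring     23       20     0.4500
summer     28       20     3.2000
autumn     28       20     3.2000
Sum = 24.900

24.900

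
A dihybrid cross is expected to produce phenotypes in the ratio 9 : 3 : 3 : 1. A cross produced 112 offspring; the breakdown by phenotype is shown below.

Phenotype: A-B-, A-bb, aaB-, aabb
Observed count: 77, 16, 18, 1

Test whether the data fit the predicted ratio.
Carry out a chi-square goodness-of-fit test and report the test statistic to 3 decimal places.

9.873

Ratio total = 16. Expected counts: 112×9/16 = 63, 112×3/16 = 21, 112×3/16 = 21, 112×1/16 = 7.
A-B-: (77 − 63)²/63 = 196/63 = 3.1111
A-bb: (16 − 21)²/21 = 25/21 = 1.1905
aaB-: (18 − 21)²/21 = 9/21 = 0.4286
aabb: (1 − 7)²/7 = 36/7 = 5.1429
Sum = 9.873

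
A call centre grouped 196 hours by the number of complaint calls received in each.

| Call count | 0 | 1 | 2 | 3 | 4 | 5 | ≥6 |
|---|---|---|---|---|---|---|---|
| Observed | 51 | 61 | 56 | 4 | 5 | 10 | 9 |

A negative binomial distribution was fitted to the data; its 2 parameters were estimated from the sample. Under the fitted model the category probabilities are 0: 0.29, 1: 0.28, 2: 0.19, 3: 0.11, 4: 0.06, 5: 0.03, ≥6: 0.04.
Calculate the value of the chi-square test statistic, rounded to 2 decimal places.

31.98

Expected counts E_i = n·p_i: 196×0.29 = 56.84, 196×0.28 = 54.88, 196×0.19 = 37.24, 196×0.11 = 21.56, 196×0.06 = 11.76, 196×0.03 = 5.88, 196×0.04 = 7.84.
0: (51 − 56.84)²/56.84 = 34.1056/56.84 = 0.600
1: (61 − 54.88)²/54.88 = 37.4544/54.88 = 0.682
2: (56 − 37.24)²/37.24 = 351.9376/37.24 = 9.451
3: (4 − 21.56)²/21.56 = 308.3536/21.56 = 14.302
4: (5 − 11.76)²/11.76 = 45.6976/11.76 = 3.886
5: (10 − 5.88)²/5.88 = 16.9744/5.88 = 2.887
≥6: (9 − 7.84)²/7.84 = 1.3456/7.84 = 0.172
Sum = 31.98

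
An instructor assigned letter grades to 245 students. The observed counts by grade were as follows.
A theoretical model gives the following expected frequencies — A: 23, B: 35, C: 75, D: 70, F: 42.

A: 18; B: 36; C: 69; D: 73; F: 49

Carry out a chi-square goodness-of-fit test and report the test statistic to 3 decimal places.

2.891

cat         O        E   (O−E)²/E
A          18       23     1.0870
B          36       35     0.0286
C          69       75     0.4800
D          73       70     0.1286
F          49       42     1.1667
Sum = 2.891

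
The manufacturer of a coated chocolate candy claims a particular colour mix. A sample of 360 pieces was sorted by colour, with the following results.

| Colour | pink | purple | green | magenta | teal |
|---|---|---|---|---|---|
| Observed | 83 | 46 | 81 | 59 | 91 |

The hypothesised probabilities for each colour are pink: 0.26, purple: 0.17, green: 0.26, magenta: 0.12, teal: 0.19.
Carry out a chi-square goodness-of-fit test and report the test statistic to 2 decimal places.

19.92

Expected counts E_i = n·p_i: 360×0.26 = 93.6, 360×0.17 = 61.2, 360×0.26 = 93.6, 360×0.12 = 43.2, 360×0.19 = 68.4.
χ² = (83−93.6)²/93.6 + (46−61.2)²/61.2 + (81−93.6)²/93.6 + (59−43.2)²/43.2 + (91−68.4)²/68.4
   = 1.200 + 3.775 + 1.696 + 5.779 + 7.467
Sum = 19.92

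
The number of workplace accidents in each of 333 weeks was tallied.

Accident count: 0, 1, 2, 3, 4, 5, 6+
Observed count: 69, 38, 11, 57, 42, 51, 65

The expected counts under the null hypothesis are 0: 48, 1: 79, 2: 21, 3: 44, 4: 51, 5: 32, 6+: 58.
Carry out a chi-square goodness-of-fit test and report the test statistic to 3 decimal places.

0: (69 − 48)²/48 = 441/48 = 9.1875
1: (38 − 79)²/79 = 1681/79 = 21.2785
2: (11 − 21)²/21 = 100/21 = 4.7619
3: (57 − 44)²/44 = 169/44 = 3.8409
4: (42 − 51)²/51 = 81/51 = 1.5882
5: (51 − 32)²/32 = 361/32 = 11.2813
6+: (65 − 58)²/58 = 49/58 = 0.8448
Sum = 52.783

52.783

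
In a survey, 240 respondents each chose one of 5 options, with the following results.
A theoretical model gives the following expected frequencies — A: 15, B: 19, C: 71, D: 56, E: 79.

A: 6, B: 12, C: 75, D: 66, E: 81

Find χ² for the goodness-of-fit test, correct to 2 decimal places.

10.04

A: (6 − 15)²/15 = 81/15 = 5.400
B: (12 − 19)²/19 = 49/19 = 2.579
C: (75 − 71)²/71 = 16/71 = 0.225
D: (66 − 56)²/56 = 100/56 = 1.786
E: (81 − 79)²/79 = 4/79 = 0.051
Sum = 10.04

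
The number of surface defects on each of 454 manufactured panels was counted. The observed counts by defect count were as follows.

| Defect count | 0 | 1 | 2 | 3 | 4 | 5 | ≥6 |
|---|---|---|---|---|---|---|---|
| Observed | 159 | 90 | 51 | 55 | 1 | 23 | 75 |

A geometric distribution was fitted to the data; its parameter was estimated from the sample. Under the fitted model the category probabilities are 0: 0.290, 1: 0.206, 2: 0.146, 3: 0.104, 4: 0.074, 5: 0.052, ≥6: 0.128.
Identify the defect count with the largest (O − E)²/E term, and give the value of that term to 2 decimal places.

Expected counts E_i = n·p_i: 454×0.290 = 131.66, 454×0.206 = 93.524, 454×0.146 = 66.284, 454×0.104 = 47.216, 454×0.074 = 33.596, 454×0.052 = 23.608, 454×0.128 = 58.112.
χ² = (159−131.66)²/131.66 + (90−93.524)²/93.524 + (51−66.284)²/66.284 + (55−47.216)²/47.216 + (1−33.596)²/33.596 + (23−23.608)²/23.608 + (75−58.112)²/58.112
   = 5.677 + 0.133 + 3.524 + 1.283 + 31.626 + 0.016 + 4.908
The largest term is for 4: 31.63.

4, 31.63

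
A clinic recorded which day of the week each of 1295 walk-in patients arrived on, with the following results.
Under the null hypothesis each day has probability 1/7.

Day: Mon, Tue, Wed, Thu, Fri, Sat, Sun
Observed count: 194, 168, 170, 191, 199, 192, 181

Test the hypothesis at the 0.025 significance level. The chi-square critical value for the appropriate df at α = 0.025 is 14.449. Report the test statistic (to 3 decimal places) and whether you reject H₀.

Under H₀ each category has probability 1/7, so each expected count is 1295/7 = 185.
Mon: (194 − 185)²/185 = 81/185 = 0.4378
Tue: (168 − 185)²/185 = 289/185 = 1.5622
Wed: (170 − 185)²/185 = 225/185 = 1.2162
Thu: (191 − 185)²/185 = 36/185 = 0.1946
Fri: (199 − 185)²/185 = 196/185 = 1.0595
Sat: (192 − 185)²/185 = 49/185 = 0.2649
Sun: (181 − 185)²/185 = 16/185 = 0.0865
Sum = 4.822
df = 6. Since 4.822 < 14.449, we do not reject H₀.

4.822; do not reject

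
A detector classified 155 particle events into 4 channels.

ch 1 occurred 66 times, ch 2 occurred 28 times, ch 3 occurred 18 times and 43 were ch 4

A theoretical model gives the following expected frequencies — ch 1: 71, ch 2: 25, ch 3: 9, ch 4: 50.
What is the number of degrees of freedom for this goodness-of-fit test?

There are k = 4 categories and no parameters were estimated from the data, so df = 4 − 1 = 3.

3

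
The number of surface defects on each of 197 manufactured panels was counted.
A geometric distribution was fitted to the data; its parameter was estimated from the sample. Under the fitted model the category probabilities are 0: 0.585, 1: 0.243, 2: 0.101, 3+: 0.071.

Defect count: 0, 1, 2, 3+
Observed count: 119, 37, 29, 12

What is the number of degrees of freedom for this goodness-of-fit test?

There are k = 4 categories and 1 parameter estimated from the data, so df = 4 − 1 − 1 = 2.

2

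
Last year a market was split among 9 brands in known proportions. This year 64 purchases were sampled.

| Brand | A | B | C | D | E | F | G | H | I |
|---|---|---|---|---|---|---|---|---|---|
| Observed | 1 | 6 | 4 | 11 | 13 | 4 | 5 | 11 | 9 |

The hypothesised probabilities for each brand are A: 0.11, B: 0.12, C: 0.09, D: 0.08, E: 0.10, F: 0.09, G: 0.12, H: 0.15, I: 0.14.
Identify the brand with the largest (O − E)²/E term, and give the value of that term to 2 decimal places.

E, 6.81

Expected counts E_i = n·p_i: 64×0.11 = 7.04, 64×0.12 = 7.68, 64×0.09 = 5.76, 64×0.08 = 5.12, 64×0.10 = 6.4, 64×0.09 = 5.76, 64×0.12 = 7.68, 64×0.15 = 9.6, 64×0.14 = 8.96.
cat         O        E   (O−E)²/E
A           1     7.04      5.182
B           6     7.68      0.368
C           4     5.76      0.538
D          11     5.12      6.753
E          13      6.4      6.806
F           4     5.76      0.538
G           5     7.68      0.935
H          11      9.6      0.204
I           9     8.96      0.000
The largest term is for E: 6.81.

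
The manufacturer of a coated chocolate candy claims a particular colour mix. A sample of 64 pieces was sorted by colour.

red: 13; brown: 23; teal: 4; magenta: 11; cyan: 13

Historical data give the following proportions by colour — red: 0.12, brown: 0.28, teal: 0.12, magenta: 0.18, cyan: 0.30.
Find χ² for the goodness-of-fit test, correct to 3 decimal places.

8.914

Expected counts E_i = n·p_i: 64×0.12 = 7.68, 64×0.28 = 17.92, 64×0.12 = 7.68, 64×0.18 = 11.52, 64×0.30 = 19.2.
χ² = (13−7.68)²/7.68 + (23−17.92)²/17.92 + (4−7.68)²/7.68 + (11−11.52)²/11.52 + (13−19.2)²/19.2
   = 3.6852 + 1.4401 + 1.7633 + 0.0235 + 2.0021
Sum = 8.914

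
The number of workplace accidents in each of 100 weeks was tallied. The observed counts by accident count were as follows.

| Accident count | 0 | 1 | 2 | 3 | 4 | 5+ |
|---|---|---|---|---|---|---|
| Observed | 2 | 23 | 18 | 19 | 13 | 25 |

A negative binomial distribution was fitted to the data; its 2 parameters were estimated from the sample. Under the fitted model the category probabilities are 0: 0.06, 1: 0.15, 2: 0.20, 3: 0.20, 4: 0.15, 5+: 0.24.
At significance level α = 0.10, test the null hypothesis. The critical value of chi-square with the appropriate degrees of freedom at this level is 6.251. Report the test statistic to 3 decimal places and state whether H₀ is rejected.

7.492; reject

Expected counts E_i = n·p_i: 100×0.06 = 6, 100×0.15 = 15, 100×0.20 = 20, 100×0.20 = 20, 100×0.15 = 15, 100×0.24 = 24.
0: (2 − 6)²/6 = 16/6 = 2.6667
1: (23 − 15)²/15 = 64/15 = 4.2667
2: (18 − 20)²/20 = 4/20 = 0.2000
3: (19 − 20)²/20 = 1/20 = 0.0500
4: (13 − 15)²/15 = 4/15 = 0.2667
5+: (25 − 24)²/24 = 1/24 = 0.0417
Sum = 7.492
df = 3. Since 7.492 > 6.251, we reject H₀.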